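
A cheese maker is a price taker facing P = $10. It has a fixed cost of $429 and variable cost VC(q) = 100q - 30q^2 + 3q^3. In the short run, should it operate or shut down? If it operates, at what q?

Shut down

Variable cost is VC = 100q - 30q^2 + 3q^3, so AVC = VC/q = 100 - 30q + 3q^2 and MC = dTC/dq = 100 - 60q + 9q^2.
The AVC parabola has its vertex at q = 30/6 = 5, where AVC = 100 - 30·5 + 3·5^2 = $25.
With P < min AVC ($10 < $25), every unit sold adds to the loss.
Best response: produce nothing and absorb the $429 fixed cost.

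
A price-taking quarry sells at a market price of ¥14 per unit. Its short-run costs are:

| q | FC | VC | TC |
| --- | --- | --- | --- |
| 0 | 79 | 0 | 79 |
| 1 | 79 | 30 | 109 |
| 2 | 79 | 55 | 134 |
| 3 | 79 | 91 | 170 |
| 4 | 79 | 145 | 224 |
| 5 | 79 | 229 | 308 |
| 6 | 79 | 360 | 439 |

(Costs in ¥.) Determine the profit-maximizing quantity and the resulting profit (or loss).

q = 0 (shut down); profit = -¥79

Tabulate TR − TC: q=0: -79; q=1: -95; q=2: -106; q=3: -128; q=4: -168; q=5: -238; q=6: -355.
Profit is highest at q = 0. Equivalently, the lowest AVC in the table is 55/2 ≈ ¥27.50 at q = 2, and P = ¥14 falls below it — price never covers variable cost, so the firm shuts down and loses only its fixed cost.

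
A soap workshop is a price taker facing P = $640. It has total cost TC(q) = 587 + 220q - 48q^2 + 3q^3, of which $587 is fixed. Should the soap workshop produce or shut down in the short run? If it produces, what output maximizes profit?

Produce at q = 14

Variable cost is VC = 220q - 48q^2 + 3q^3, so AVC = VC/q = 220 - 48q + 3q^2 and MC = dTC/dq = 220 - 96q + 9q^2.
AVC hits its minimum where MC = AVC, at q = 8, giving min AVC = 220 - 48·8 + 3·8^2 = $28.
Because $640 ≥ $28, revenue can cover variable cost; the firm operates.
Solving P = MC: -420 - 96q + 9q^2 = 0 ⇒ q = -10/3 or 14. On the upward-sloping branch, q* = 14.
Check: AVC at q = 14 is $136 ≤ P, so revenue covers variable cost.
Profit = P·q − TC = 640·14 − 2491 = $6469.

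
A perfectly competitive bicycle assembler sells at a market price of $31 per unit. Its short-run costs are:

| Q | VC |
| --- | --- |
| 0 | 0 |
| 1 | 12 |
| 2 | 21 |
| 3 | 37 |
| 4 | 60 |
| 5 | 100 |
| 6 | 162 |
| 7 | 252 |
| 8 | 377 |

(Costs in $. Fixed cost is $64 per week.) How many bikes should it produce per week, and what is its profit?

Q = 4; profit = $0

Tabulate TR − TC: Q=0: -64; Q=1: -45; Q=2: -23; Q=3: -8; Q=4: 0; Q=5: -9; Q=6: -40; Q=7: -99; Q=8: -193.
Profit is maximized at Q = 4. AVC there is 60/4 = $15 ≤ P, so producing beats shutting down (which would give -$64).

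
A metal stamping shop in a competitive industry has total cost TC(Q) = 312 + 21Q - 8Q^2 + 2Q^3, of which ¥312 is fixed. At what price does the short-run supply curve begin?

The firm shuts down when price falls below the minimum of average variable cost. AVC = VC/Q = 21 - 8Q + 2Q^2.
dAVC/dQ = -8 + 4Q = 0 gives Q = 2. min AVC = 21 - 8·2 + 2·2^2 = 13.
So the shutdown price is ¥13.

¥13 per unit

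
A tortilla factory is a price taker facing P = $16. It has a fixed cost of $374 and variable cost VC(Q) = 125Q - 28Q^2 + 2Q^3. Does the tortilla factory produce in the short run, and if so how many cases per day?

From TC, MC = TC'(Q) = 125 - 56Q + 6Q^2 and AVC = VC/Q = 125 - 28Q + 2Q^2.
AVC hits its minimum where MC = AVC, at Q = 7, giving min AVC = 125 - 28·7 + 2·7^2 = $27.
Since P = $16 < min AVC = $27, price fails to cover variable cost at any output.
Best response: produce nothing and absorb the $374 fixed cost.

Shut down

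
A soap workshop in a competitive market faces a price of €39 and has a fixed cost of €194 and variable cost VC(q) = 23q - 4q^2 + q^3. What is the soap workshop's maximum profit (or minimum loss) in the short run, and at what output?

Profit = -€130 at q = 4

AVC = 23 - 4q + q^2; min AVC = €19 at q = 2. Since P = €39 ≥ min AVC, the firm produces.
With MC = 23 - 8q + 3q^2, P = MC on the upward-sloping part at q* = 4.
TR = 39·4 = 156. TC = 194 + 92 = 286. Profit = 156 − 286 = -€130.
That loss of €130 beats the €194 the firm would lose by shutting down; producing recovers €64 of fixed cost.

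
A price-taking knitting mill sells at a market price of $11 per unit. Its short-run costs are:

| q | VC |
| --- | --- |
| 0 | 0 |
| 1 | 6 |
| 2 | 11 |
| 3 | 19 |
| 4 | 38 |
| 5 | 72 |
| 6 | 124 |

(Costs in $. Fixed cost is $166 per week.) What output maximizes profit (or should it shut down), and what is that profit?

q = 3; profit = -$152

Compute π = P·q − TC at each output: q=0: -166; q=1: -161; q=2: -155; q=3: -152; q=4: -160; q=5: -183; q=6: -224.
Profit is maximized at q = 3. AVC there is 19/3 = $6.33 ≤ P, so producing beats shutting down (which would give -$166).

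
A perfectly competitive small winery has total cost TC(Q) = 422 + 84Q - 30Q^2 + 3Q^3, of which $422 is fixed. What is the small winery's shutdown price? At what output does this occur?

$9 per unit, at Q = 5

The shutdown price is the minimum of AVC. VC = 84Q - 30Q^2 + 3Q^3, so AVC = 84 - 30Q + 3Q^2.
dAVC/dQ = -30 + 6Q = 0 gives Q = 5. min AVC = 84 - 30·5 + 3·5^2 = 9.
The firm shuts down for any P below $9.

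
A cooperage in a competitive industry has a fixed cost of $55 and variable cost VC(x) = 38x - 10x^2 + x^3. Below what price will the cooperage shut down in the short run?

Short-run supply begins at min AVC. From VC = 38x - 10x^2 + x^3, AVC = 38 - 10x + x^2.
dAVC/dx = -10 + 2x = 0 gives x = 5. min AVC = 38 - 10·5 + 5^2 = 13.
For P < $13 the firm produces nothing.

$13 per unit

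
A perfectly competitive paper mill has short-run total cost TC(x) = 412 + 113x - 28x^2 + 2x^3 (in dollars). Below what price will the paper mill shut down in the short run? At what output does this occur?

The firm shuts down when price falls below the minimum of average variable cost. AVC = VC/x = 113 - 28x + 2x^2.
At the minimum of AVC, MC = AVC. MC = 113 - 56x + 6x^2; setting MC = AVC gives 4x^2 - 28x = 0, so x = 7. min AVC = 15.
For P < $15 the firm produces nothing.

$15 per unit, at x = 7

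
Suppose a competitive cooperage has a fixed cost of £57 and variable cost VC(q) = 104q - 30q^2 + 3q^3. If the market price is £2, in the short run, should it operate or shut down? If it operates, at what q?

Strip out fixed cost: VC = 104q - 30q^2 + 3q^3. Then AVC = 104 - 30q + 3q^2 and MC = 104 - 60q + 9q^2.
The AVC parabola has its vertex at q = 30/6 = 5, where AVC = 104 - 30·5 + 3·5^2 = £29.
Since P = £2 < min AVC = £29, price fails to cover variable cost at any output.
The firm minimizes its loss by shutting down and losing only its fixed cost of £57.

Shut down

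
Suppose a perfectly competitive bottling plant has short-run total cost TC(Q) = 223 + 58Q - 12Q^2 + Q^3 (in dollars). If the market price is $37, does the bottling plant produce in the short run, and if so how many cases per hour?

Strip out fixed cost: VC = 58Q - 12Q^2 + Q^3. Then AVC = 58 - 12Q + Q^2 and MC = 58 - 24Q + 3Q^2.
The AVC parabola has its vertex at Q = 12/2 = 6, where AVC = 58 - 12·6 + 6^2 = $22.
P = $37 exceeds min AVC = $22, so the firm stays open.
Solving P = MC: 21 - 24Q + 3Q^2 = 0 ⇒ Q = 1 or 7. On the upward-sloping branch, Q* = 7.
Check: AVC at Q = 7 is $23 ≤ P, so revenue covers variable cost.
Profit = P·Q − TC = 37·7 − 384 = -$125, a loss, but smaller than the $223 fixed cost the firm would lose by shutting down.

Produce at Q = 7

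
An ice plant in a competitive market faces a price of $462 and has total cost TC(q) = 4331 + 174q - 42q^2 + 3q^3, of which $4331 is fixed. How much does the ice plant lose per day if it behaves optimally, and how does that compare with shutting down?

Profit = -$11 at q = 12

AVC = 174 - 42q + 3q^2; min AVC = $27 at q = 7. Since P = $462 ≥ min AVC, the firm produces.
With MC = 174 - 84q + 9q^2, P = MC on the upward-sloping part at q* = 12.
TR = 462·12 = 5544. TC = 4331 + 1224 = 5555. Profit = 5544 − 5555 = -$11.
That loss of $11 beats the $4331 the firm would lose by shutting down; producing recovers $4320 of fixed cost.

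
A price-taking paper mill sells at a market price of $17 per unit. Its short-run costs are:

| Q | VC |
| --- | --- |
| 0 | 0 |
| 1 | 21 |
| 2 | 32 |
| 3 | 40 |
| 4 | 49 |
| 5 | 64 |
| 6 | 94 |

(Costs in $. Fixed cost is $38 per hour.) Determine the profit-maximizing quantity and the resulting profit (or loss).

Q = 5; profit = -$17

Tabulate TR − TC: Q=0: -38; Q=1: -42; Q=2: -36; Q=3: -27; Q=4: -19; Q=5: -17; Q=6: -30.
Profit is maximized at Q = 5. AVC there is 64/5 = $12.80 ≤ P, so producing beats shutting down (which would give -$38).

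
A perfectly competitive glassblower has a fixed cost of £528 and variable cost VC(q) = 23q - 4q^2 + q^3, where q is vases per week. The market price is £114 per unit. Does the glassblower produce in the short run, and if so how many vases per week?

Strip out fixed cost: VC = 23q - 4q^2 + q^3. Then AVC = 23 - 4q + q^2 and MC = 23 - 8q + 3q^2.
AVC is minimized where dAVC/dq = -4 + 2q = 0, at q = 2; min AVC = 23 - 4·2 + 2^2 = £19.
P = £114 exceeds min AVC = £19, so the firm stays open.
Solving P = MC: -91 - 8q + 3q^2 = 0 ⇒ q = -13/3 or 7. On the upward-sloping branch, q* = 7.
Check: AVC at q = 7 is £44 ≤ P, so revenue covers variable cost.
Profit = P·q − TC = 114·7 − 836 = -£38, a loss, but smaller than the £528 fixed cost the firm would lose by shutting down.

Produce at q = 7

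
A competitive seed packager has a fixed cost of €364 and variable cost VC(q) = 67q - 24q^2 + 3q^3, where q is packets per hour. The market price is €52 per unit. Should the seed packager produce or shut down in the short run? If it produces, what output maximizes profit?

From TC, MC = TC'(q) = 67 - 48q + 9q^2 and AVC = VC/q = 67 - 24q + 3q^2.
AVC hits its minimum where MC = AVC, at q = 4, giving min AVC = 67 - 24·4 + 3·4^2 = €19.
P = €52 exceeds min AVC = €19, so the firm stays open.
Set P = MC: 52 = 67 - 48q + 9q^2 → 15 - 48q + 9q^2 = 0. The roots are q = 1/3 and q = 5; the profit-maximizing output is on the rising part of MC, so q* = 5.
Check: AVC at q = 5 is €22 ≤ P, so revenue covers variable cost.
Profit = P·q − TC = 52·5 − 474 = -€214, a loss, but smaller than the €364 fixed cost the firm would lose by shutting down.

Produce at q = 5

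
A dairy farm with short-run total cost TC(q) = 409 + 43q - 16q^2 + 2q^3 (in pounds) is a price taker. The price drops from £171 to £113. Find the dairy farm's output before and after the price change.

Output falls from 8 to 7

AVC = 43 - 16q + 2q^2, minimized at q = 4 where min AVC = £11. MC = 43 - 32q + 6q^2.
With P = £171 above the shutdown price, P = MC gives q = 8.
At P = £113 ≥ min AVC, set P = MC: q = 7. The firm stays open but cuts output.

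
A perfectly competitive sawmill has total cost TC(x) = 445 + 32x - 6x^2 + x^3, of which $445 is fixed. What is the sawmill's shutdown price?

$23 per unit

The shutdown price is the minimum of AVC. VC = 32x - 6x^2 + x^3, so AVC = 32 - 6x + x^2.
At the minimum of AVC, MC = AVC. MC = 32 - 12x + 3x^2; setting MC = AVC gives 2x^2 - 6x = 0, so x = 3. min AVC = 23.
For P < $23 the firm produces nothing.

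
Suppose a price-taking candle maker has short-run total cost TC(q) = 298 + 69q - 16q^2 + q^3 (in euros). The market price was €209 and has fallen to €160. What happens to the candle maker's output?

AVC = 69 - 16q + q^2, minimized at q = 8 where min AVC = €5. MC = 69 - 32q + 3q^2.
With P = €209 above the shutdown price, P = MC gives q = 14.
At P = €160 ≥ min AVC, set P = MC: q = 13. The firm stays open but cuts output.

Output falls from 14 to 13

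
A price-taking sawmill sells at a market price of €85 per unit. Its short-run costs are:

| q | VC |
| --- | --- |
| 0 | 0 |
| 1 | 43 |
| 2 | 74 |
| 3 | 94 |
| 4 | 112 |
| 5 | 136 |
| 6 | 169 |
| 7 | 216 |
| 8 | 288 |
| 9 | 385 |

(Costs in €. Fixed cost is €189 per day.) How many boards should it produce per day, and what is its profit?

Compute π = P·q − TC at each output: q=0: -189; q=1: -147; q=2: -93; q=3: -28; q=4: 39; q=5: 100; q=6: 152; q=7: 190; q=8: 203; q=9: 191.
Profit is maximized at q = 8. AVC there is 288/8 = €36 ≤ P, so producing beats shutting down (which would give -€189).

q = 8; profit = €203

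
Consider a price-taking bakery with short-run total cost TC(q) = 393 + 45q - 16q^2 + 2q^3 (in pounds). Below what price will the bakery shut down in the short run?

£13 per unit

The shutdown price is the minimum of AVC. VC = 45q - 16q^2 + 2q^3, so AVC = 45 - 16q + 2q^2.
At the minimum of AVC, MC = AVC. MC = 45 - 32q + 6q^2; setting MC = AVC gives 4q^2 - 16q = 0, so q = 4. min AVC = 13.
For P < £13 the firm produces nothing.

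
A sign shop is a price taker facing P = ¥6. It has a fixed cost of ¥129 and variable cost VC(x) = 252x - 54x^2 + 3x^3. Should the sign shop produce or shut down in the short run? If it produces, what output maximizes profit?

Strip out fixed cost: VC = 252x - 54x^2 + 3x^3. Then AVC = 252 - 54x + 3x^2 and MC = 252 - 108x + 9x^2.
The AVC parabola has its vertex at x = 54/6 = 9, where AVC = 252 - 54·9 + 3·9^2 = ¥9.
Since P = ¥6 < min AVC = ¥9, price fails to cover variable cost at any output.
The firm minimizes its loss by shutting down and losing only its fixed cost of ¥129.

Shut down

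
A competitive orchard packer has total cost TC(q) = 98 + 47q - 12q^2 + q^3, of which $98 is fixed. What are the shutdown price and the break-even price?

AVC = 47 - 12q + q^2; minimized at q = 6, giving min AVC = $11. That is the shutdown price.
ATC = 98/q + 47 - 12q + q^2. Setting dATC/dq = −98/q^2 − 12 + 2q = 0 gives q = 7 (since 2·7^3 − 12·7^2 = 98).
min ATC = 98/7 + 47 − 12·7 + 7^2 = $26. That is the break-even price.
Between these two prices the firm operates at a loss; above $26 it earns a profit.

Shutdown price = $11; break-even price = $26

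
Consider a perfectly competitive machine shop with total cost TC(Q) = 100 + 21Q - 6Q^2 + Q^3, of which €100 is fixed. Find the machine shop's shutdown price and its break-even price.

Shutdown price = €12; break-even price = €36

Shutdown price = min AVC. AVC = 21 - 6Q + Q^2, with vertex at Q = 3 and minimum €12.
ATC = 100/Q + 21 - 6Q + Q^2. Setting dATC/dQ = −100/Q^2 − 6 + 2Q = 0 gives Q = 5 (since 2·5^3 − 6·5^2 = 100).
min ATC = 100/5 + 21 − 6·5 + 5^2 = €36. That is the break-even price.
For €12 ≤ P < €36 the firm produces at a loss; below €12 it shuts down.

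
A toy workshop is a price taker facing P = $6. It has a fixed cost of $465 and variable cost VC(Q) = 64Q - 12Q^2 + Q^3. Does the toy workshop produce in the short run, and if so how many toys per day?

Shut down

Strip out fixed cost: VC = 64Q - 12Q^2 + Q^3. Then AVC = 64 - 12Q + Q^2 and MC = 64 - 24Q + 3Q^2.
AVC is minimized where dAVC/dQ = -12 + 2Q = 0, at Q = 6; min AVC = 64 - 12·6 + 6^2 = $28.
P = $6 lies below min AVC = $28; no output level covers variable cost.
Shutting down limits the loss to fixed cost, $465.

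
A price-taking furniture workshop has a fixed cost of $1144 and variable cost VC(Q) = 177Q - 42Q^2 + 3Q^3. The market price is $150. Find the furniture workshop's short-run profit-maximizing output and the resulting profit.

Profit = -$172 at Q = 9

AVC = 177 - 42Q + 3Q^2; min AVC = $30 at Q = 7. Since P = $150 ≥ min AVC, the firm produces.
MC = 177 - 84Q + 9Q^2. Setting P = MC and taking the root on the rising branch gives Q* = 9.
TR = 150·9 = 1350. TC = 1144 + 378 = 1522. Profit = 1350 − 1522 = -$172.
By producing, the firm covers all variable cost plus $972 of fixed cost; shutting down would lose the full $1144.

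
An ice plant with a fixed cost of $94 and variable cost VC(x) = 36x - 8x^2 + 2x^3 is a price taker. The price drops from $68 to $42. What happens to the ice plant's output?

AVC = 36 - 8x + 2x^2, minimized at x = 2 where min AVC = $28. MC = 36 - 16x + 6x^2.
With P = $68 above the shutdown price, P = MC gives x = 4.
At P = $42 ≥ min AVC, set P = MC: x = 3. The firm stays open but cuts output.

Output falls from 4 to 3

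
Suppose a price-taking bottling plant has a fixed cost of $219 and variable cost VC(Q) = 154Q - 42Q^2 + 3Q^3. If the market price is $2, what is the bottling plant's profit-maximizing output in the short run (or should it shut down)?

Variable cost is VC = 154Q - 42Q^2 + 3Q^3, so AVC = VC/Q = 154 - 42Q + 3Q^2 and MC = dTC/dQ = 154 - 84Q + 9Q^2.
The AVC parabola has its vertex at Q = 42/6 = 7, where AVC = 154 - 42·7 + 3·7^2 = $7.
With P < min AVC ($2 < $7), every unit sold adds to the loss.
The firm minimizes its loss by shutting down and losing only its fixed cost of $219.

Shut down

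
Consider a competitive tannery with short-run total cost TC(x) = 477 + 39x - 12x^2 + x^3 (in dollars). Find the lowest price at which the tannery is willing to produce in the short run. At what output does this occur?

$3 per unit, at x = 6

The firm shuts down when price falls below the minimum of average variable cost. AVC = VC/x = 39 - 12x + x^2.
At the minimum of AVC, MC = AVC. MC = 39 - 24x + 3x^2; setting MC = AVC gives 2x^2 - 12x = 0, so x = 6. min AVC = 3.
So the shutdown price is $3.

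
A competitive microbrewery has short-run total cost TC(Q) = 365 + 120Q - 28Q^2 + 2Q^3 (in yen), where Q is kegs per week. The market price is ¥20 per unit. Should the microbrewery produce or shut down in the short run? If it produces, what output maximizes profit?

From TC, MC = TC'(Q) = 120 - 56Q + 6Q^2 and AVC = VC/Q = 120 - 28Q + 2Q^2.
AVC hits its minimum where MC = AVC, at Q = 7, giving min AVC = 120 - 28·7 + 2·7^2 = ¥22.
Since P = ¥20 < min AVC = ¥22, price fails to cover variable cost at any output.
The firm minimizes its loss by shutting down and losing only its fixed cost of ¥365.

Shut down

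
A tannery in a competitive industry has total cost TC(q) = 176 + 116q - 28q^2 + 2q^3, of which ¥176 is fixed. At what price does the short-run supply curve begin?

Short-run supply begins at min AVC. From VC = 116q - 28q^2 + 2q^3, AVC = 116 - 28q + 2q^2.
At the minimum of AVC, MC = AVC. MC = 116 - 56q + 6q^2; setting MC = AVC gives 4q^2 - 28q = 0, so q = 7. min AVC = 18.
The firm shuts down for any P below ¥18.

¥18 per unit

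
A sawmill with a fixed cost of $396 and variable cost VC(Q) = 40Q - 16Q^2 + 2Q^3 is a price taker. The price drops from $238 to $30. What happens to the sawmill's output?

MC = 40 - 32Q + 6Q^2; the shutdown threshold is min AVC = $8 (at Q = 4).
At P = $238 ≥ min AVC, set P = MC on the rising branch: Q = 9.
At P = $30 ≥ min AVC, set P = MC: Q = 5. The firm stays open but cuts output.

Output falls from 9 to 5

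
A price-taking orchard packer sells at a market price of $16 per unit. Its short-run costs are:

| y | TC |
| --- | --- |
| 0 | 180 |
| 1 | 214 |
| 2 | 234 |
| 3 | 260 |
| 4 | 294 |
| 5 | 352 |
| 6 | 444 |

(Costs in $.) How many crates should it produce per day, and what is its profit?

y = 0 (shut down); profit = -$180

Compute π = P·y − TC at each output: y=0: -180; y=1: -198; y=2: -202; y=3: -212; y=4: -230; y=5: -272; y=6: -348.
Profit is highest at y = 0. Equivalently, the lowest AVC in the table is 80/3 ≈ $26.67 at y = 3, and P = $16 falls below it — price never covers variable cost, so the firm shuts down and loses only its fixed cost.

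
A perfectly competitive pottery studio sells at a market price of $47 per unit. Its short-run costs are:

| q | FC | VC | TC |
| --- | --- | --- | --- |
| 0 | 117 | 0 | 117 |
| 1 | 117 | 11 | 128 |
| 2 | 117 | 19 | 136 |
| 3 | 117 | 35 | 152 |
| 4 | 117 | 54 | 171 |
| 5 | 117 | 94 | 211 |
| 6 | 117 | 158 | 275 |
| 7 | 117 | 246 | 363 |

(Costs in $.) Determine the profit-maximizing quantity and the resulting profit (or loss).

Tabulate TR − TC: q=0: -117; q=1: -81; q=2: -42; q=3: -11; q=4: 17; q=5: 24; q=6: 7; q=7: -34.
Profit is maximized at q = 5. AVC there is 94/5 = $18.80 ≤ P, so producing beats shutting down (which would give -$117).

q = 5; profit = $24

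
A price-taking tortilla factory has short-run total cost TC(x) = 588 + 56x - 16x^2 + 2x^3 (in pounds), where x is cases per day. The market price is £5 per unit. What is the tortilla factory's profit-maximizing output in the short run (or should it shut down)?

Variable cost is VC = 56x - 16x^2 + 2x^3, so AVC = VC/x = 56 - 16x + 2x^2 and MC = dTC/dx = 56 - 32x + 6x^2.
AVC is minimized where dAVC/dx = -16 + 4x = 0, at x = 4; min AVC = 56 - 16·4 + 2·4^2 = £24.
With P < min AVC (£5 < £24), every unit sold adds to the loss.
Best response: produce nothing and absorb the £588 fixed cost.

Shut down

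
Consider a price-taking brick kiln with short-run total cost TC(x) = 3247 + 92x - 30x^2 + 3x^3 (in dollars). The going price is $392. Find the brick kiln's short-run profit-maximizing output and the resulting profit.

AVC = 92 - 30x + 3x^2; min AVC = $17 at x = 5. Since P = $392 ≥ min AVC, the firm produces.
MC = 92 - 60x + 9x^2. Setting P = MC and taking the root on the rising branch gives x* = 10.
TR = 392·10 = 3920. TC = 3247 + 920 = 4167. Profit = 3920 − 4167 = -$247.
By producing, the firm covers all variable cost plus $3000 of fixed cost; shutting down would lose the full $3247.

Profit = -$247 at x = 10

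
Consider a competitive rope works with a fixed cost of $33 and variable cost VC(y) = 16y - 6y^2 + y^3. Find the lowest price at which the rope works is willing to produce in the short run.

Short-run supply begins at min AVC. From VC = 16y - 6y^2 + y^3, AVC = 16 - 6y + y^2.
At the minimum of AVC, MC = AVC. MC = 16 - 12y + 3y^2; setting MC = AVC gives 2y^2 - 6y = 0, so y = 3. min AVC = 7.
The firm shuts down for any P below $7.

$7 per unit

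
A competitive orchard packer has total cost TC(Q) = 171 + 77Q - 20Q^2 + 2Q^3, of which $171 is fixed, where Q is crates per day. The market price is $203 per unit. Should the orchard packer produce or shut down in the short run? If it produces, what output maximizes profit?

Strip out fixed cost: VC = 77Q - 20Q^2 + 2Q^3. Then AVC = 77 - 20Q + 2Q^2 and MC = 77 - 40Q + 6Q^2.
AVC is minimized where dAVC/dQ = -20 + 4Q = 0, at Q = 5; min AVC = 77 - 20·5 + 2·5^2 = $27.
Since P = $203 ≥ min AVC = $27, price covers variable cost and the firm should produce.
Set P = MC: 203 = 77 - 40Q + 6Q^2 → -126 - 40Q + 6Q^2 = 0. The roots are Q = -7/3 and Q = 9; the profit-maximizing output is on the rising part of MC, so Q* = 9.
Check: AVC at Q = 9 is $59 ≤ P, so revenue covers variable cost.
Profit = P·Q − TC = 203·9 − 702 = $1125.

Produce at Q = 9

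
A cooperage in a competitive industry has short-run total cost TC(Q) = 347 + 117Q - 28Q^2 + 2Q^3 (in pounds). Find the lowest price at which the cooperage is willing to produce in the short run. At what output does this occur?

£19 per unit, at Q = 7

Short-run supply begins at min AVC. From VC = 117Q - 28Q^2 + 2Q^3, AVC = 117 - 28Q + 2Q^2.
dAVC/dQ = -28 + 4Q = 0 gives Q = 7. min AVC = 117 - 28·7 + 2·7^2 = 19.
For P < £19 the firm produces nothing.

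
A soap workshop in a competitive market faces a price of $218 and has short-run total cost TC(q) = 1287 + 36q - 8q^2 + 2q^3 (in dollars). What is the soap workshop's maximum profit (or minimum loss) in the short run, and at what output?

Profit = -$307 at q = 7

AVC = 36 - 8q + 2q^2 has its minimum $28 at q = 2; price $218 clears that bar, so the firm operates.
MC = 36 - 16q + 6q^2. Setting P = MC and taking the root on the rising branch gives q* = 7.
TR = 218·7 = 1526. TC = 1287 + 546 = 1833. Profit = 1526 − 1833 = -$307.
Shutting down would mean losing the fixed cost of $1287, so operating at a loss of $307 is better by $980.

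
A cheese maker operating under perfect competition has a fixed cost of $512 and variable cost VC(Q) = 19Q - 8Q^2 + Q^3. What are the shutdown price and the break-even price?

Shutdown price = min AVC. AVC = 19 - 8Q + Q^2, with vertex at Q = 4 and minimum $3.
ATC = 512/Q + 19 - 8Q + Q^2. Setting dATC/dQ = −512/Q^2 − 8 + 2Q = 0 gives Q = 8 (since 2·8^3 − 8·8^2 = 512).
min ATC = 512/8 + 19 − 8·8 + 8^2 = $83. That is the break-even price.
For $3 ≤ P < $83 the firm produces at a loss; below $3 it shuts down.

Shutdown price = $3; break-even price = $83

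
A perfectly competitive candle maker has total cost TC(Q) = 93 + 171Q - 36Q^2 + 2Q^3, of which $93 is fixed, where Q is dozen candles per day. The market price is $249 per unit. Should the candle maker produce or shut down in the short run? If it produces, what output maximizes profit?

Strip out fixed cost: VC = 171Q - 36Q^2 + 2Q^3. Then AVC = 171 - 36Q + 2Q^2 and MC = 171 - 72Q + 6Q^2.
AVC is minimized where dAVC/dQ = -36 + 4Q = 0, at Q = 9; min AVC = 171 - 36·9 + 2·9^2 = $9.
P = $249 exceeds min AVC = $9, so the firm stays open.
Solving P = MC: -78 - 72Q + 6Q^2 = 0 ⇒ Q = -1 or 13. On the upward-sloping branch, Q* = 13.
Check: AVC at Q = 13 is $41 ≤ P, so revenue covers variable cost.
Profit = P·Q − TC = 249·13 − 626 = $2611.

Produce at Q = 13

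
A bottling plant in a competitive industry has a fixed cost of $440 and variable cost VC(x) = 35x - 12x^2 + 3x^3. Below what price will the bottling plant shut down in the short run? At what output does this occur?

The firm shuts down when price falls below the minimum of average variable cost. AVC = VC/x = 35 - 12x + 3x^2.
dAVC/dx = -12 + 6x = 0 gives x = 2. min AVC = 35 - 12·2 + 3·2^2 = 23.
The firm shuts down for any P below $23.

$23 per unit, at x = 2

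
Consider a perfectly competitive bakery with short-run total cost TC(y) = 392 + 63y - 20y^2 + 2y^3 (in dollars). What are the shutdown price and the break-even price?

AVC = 63 - 20y + 2y^2; minimized at y = 5, giving min AVC = $13. That is the shutdown price.
ATC = 392/y + 63 - 20y + 2y^2. Setting dATC/dy = −392/y^2 − 20 + 4y = 0 gives y = 7 (since 4·7^3 − 20·7^2 = 392).
min ATC = 392/7 + 63 − 20·7 + 2·7^2 = $77. That is the break-even price.
For $13 ≤ P < $77 the firm produces at a loss; below $13 it shuts down.

Shutdown price = $13; break-even price = $77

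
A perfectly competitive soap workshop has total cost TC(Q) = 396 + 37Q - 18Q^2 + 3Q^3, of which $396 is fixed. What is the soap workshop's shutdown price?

$10 per unit

The shutdown price is the minimum of AVC. VC = 37Q - 18Q^2 + 3Q^3, so AVC = 37 - 18Q + 3Q^2.
At the minimum of AVC, MC = AVC. MC = 37 - 36Q + 9Q^2; setting MC = AVC gives 6Q^2 - 18Q = 0, so Q = 3. min AVC = 10.
For P < $10 the firm produces nothing.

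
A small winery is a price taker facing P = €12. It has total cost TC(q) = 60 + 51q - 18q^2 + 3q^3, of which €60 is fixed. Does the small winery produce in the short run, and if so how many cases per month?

Shut down

Strip out fixed cost: VC = 51q - 18q^2 + 3q^3. Then AVC = 51 - 18q + 3q^2 and MC = 51 - 36q + 9q^2.
The AVC parabola has its vertex at q = 18/6 = 3, where AVC = 51 - 18·3 + 3·3^2 = €24.
Since P = €12 < min AVC = €24, price fails to cover variable cost at any output.
Shutting down limits the loss to fixed cost, €60.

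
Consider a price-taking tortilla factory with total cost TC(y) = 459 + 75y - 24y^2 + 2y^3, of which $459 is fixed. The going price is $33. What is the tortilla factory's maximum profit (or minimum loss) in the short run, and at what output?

Profit = -$263 at y = 7

AVC = 75 - 24y + 2y^2; min AVC = $3 at y = 6. Since P = $33 ≥ min AVC, the firm produces.
MC = 75 - 48y + 6y^2. Setting P = MC and taking the root on the rising branch gives y* = 7.
TR = 33·7 = 231. TC = 459 + 35 = 494. Profit = 231 − 494 = -$263.
That loss of $263 beats the $459 the firm would lose by shutting down; producing recovers $196 of fixed cost.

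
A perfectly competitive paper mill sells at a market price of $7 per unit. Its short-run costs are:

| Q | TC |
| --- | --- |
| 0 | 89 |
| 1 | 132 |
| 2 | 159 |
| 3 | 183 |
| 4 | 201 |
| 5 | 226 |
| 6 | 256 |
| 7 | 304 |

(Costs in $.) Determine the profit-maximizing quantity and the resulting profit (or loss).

Q = 0 (shut down); profit = -$89

Compute π = P·Q − TC at each output: Q=0: -89; Q=1: -125; Q=2: -145; Q=3: -162; Q=4: -173; Q=5: -191; Q=6: -214; Q=7: -255.
Profit is highest at Q = 0. Equivalently, the lowest AVC in the table is 137/5 ≈ $27.40 at Q = 5, and P = $7 falls below it — price never covers variable cost, so the firm shuts down and loses only its fixed cost.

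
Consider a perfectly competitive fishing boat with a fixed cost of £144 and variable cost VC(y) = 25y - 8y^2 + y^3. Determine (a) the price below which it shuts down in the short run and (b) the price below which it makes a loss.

Shutdown price = £9; break-even price = £37

AVC = 25 - 8y + y^2; minimized at y = 4, giving min AVC = £9. That is the shutdown price.
ATC = 144/y + 25 - 8y + y^2. Setting dATC/dy = −144/y^2 − 8 + 2y = 0 gives y = 6 (since 2·6^3 − 8·6^2 = 144).
min ATC = 144/6 + 25 − 8·6 + 6^2 = £37. That is the break-even price.
Between these two prices the firm operates at a loss; above £37 it earns a profit.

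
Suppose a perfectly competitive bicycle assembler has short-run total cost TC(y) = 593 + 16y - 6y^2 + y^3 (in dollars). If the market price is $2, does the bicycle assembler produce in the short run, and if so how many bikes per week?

Shut down

Variable cost is VC = 16y - 6y^2 + y^3, so AVC = VC/y = 16 - 6y + y^2 and MC = dTC/dy = 16 - 12y + 3y^2.
AVC is minimized where dAVC/dy = -6 + 2y = 0, at y = 3; min AVC = 16 - 6·3 + 3^2 = $7.
With P < min AVC ($2 < $7), every unit sold adds to the loss.
Best response: produce nothing and absorb the $593 fixed cost.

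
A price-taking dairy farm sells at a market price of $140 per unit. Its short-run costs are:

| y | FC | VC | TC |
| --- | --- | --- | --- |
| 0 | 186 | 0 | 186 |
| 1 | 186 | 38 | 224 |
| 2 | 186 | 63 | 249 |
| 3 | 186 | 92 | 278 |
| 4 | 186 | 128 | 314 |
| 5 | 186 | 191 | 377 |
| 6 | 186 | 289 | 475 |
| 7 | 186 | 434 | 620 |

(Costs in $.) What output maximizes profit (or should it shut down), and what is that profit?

Tabulate TR − TC: y=0: -186; y=1: -84; y=2: 31; y=3: 142; y=4: 246; y=5: 323; y=6: 365; y=7: 360.
Profit is maximized at y = 6. AVC there is 289/6 = $48.17 ≤ P, so producing beats shutting down (which would give -$186).

y = 6; profit = $365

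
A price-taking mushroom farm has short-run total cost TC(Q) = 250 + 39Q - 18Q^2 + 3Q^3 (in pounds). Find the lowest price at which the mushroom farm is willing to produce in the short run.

The firm shuts down when price falls below the minimum of average variable cost. AVC = VC/Q = 39 - 18Q + 3Q^2.
dAVC/dQ = -18 + 6Q = 0 gives Q = 3. min AVC = 39 - 18·3 + 3·3^2 = 12.
So the shutdown price is £12.

£12 per unit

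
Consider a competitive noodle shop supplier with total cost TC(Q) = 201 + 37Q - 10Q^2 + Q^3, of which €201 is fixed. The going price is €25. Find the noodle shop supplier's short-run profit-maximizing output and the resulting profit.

AVC = 37 - 10Q + Q^2; min AVC = €12 at Q = 5. Since P = €25 ≥ min AVC, the firm produces.
MC = 37 - 20Q + 3Q^2. Setting P = MC and taking the root on the rising branch gives Q* = 6.
TR = 25·6 = 150. TC = 201 + 78 = 279. Profit = 150 − 279 = -€129.
That loss of €129 beats the €201 the firm would lose by shutting down; producing recovers €72 of fixed cost.

Profit = -€129 at Q = 6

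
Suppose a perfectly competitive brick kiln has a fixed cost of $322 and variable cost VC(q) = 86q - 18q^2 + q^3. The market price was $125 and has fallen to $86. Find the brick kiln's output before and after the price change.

MC = 86 - 36q + 3q^2; the shutdown threshold is min AVC = $5 (at q = 9).
With P = $125 above the shutdown price, P = MC gives q = 13.
At P = $86 ≥ min AVC, set P = MC: q = 12. The firm stays open but cuts output.

Output falls from 13 to 12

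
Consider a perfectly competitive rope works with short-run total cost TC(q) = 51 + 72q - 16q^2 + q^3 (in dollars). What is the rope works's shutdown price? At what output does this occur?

$8 per unit, at q = 8

Short-run supply begins at min AVC. From VC = 72q - 16q^2 + q^3, AVC = 72 - 16q + q^2.
dAVC/dq = -16 + 2q = 0 gives q = 8. min AVC = 72 - 16·8 + 8^2 = 8.
The firm shuts down for any P below $8.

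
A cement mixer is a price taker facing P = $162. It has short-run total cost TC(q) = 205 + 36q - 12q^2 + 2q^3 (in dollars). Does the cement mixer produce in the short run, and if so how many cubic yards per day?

Produce at q = 7

Variable cost is VC = 36q - 12q^2 + 2q^3, so AVC = VC/q = 36 - 12q + 2q^2 and MC = dTC/dq = 36 - 24q + 6q^2.
The AVC parabola has its vertex at q = 12/4 = 3, where AVC = 36 - 12·3 + 2·3^2 = $18.
Since P = $162 ≥ min AVC = $18, price covers variable cost and the firm should produce.
Set P = MC: 162 = 36 - 24q + 6q^2 → -126 - 24q + 6q^2 = 0. The roots are q = -3 and q = 7; the profit-maximizing output is on the rising part of MC, so q* = 7.
Check: AVC at q = 7 is $50 ≤ P, so revenue covers variable cost.
Profit = P·q − TC = 162·7 − 555 = $579.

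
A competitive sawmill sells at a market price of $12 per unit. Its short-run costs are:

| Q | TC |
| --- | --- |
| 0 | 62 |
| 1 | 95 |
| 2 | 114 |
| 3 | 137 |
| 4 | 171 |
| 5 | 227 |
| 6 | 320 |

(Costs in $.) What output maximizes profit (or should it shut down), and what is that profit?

Compute π = P·Q − TC at each output: Q=0: -62; Q=1: -83; Q=2: -90; Q=3: -101; Q=4: -123; Q=5: -167; Q=6: -248.
Profit is highest at Q = 0. Equivalently, the lowest AVC in the table is 75/3 ≈ $25 at Q = 3, and P = $12 falls below it — price never covers variable cost, so the firm shuts down and loses only its fixed cost.

Q = 0 (shut down); profit = -$62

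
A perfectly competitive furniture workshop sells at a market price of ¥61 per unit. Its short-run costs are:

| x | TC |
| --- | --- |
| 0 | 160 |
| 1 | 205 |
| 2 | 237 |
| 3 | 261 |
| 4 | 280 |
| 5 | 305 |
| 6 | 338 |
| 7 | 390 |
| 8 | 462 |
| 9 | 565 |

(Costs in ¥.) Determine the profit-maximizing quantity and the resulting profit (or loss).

x = 7; profit = ¥37

Tabulate TR − TC: x=0: -160; x=1: -144; x=2: -115; x=3: -78; x=4: -36; x=5: 0; x=6: 28; x=7: 37; x=8: 26; x=9: -16.
Profit is maximized at x = 7. AVC there is 230/7 = ¥32.86 ≤ P, so producing beats shutting down (which would give -¥160).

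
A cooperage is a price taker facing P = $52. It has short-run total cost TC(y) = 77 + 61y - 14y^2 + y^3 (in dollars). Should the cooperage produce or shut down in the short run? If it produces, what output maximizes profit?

From TC, MC = TC'(y) = 61 - 28y + 3y^2 and AVC = VC/y = 61 - 14y + y^2.
The AVC parabola has its vertex at y = 14/2 = 7, where AVC = 61 - 14·7 + 7^2 = $12.
Since P = $52 ≥ min AVC = $12, price covers variable cost and the firm should produce.
Solving P = MC: 9 - 28y + 3y^2 = 0 ⇒ y = 1/3 or 9. On the upward-sloping branch, y* = 9.
Check: AVC at y = 9 is $16 ≤ P, so revenue covers variable cost.
Profit = P·y − TC = 52·9 − 221 = $247.

Produce at y = 9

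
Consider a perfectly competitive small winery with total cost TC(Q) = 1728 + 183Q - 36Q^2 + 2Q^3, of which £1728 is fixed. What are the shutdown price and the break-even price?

Shutdown price = £21; break-even price = £183

AVC = 183 - 36Q + 2Q^2; minimized at Q = 9, giving min AVC = £21. That is the shutdown price.
ATC = 1728/Q + 183 - 36Q + 2Q^2. Setting dATC/dQ = −1728/Q^2 − 36 + 4Q = 0 gives Q = 12 (since 4·12^3 − 36·12^2 = 1728).
min ATC = 1728/12 + 183 − 36·12 + 2·12^2 = £183. That is the break-even price.
For £21 ≤ P < £183 the firm produces at a loss; below £21 it shuts down.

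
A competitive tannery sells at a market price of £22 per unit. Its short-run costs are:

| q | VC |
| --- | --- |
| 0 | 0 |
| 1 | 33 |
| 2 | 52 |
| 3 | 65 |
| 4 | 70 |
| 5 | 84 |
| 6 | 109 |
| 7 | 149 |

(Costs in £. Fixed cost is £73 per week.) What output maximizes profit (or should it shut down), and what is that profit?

Compute π = P·q − TC at each output: q=0: -73; q=1: -84; q=2: -81; q=3: -72; q=4: -55; q=5: -47; q=6: -50; q=7: -68.
Profit is maximized at q = 5. AVC there is 84/5 = £16.80 ≤ P, so producing beats shutting down (which would give -£73).

q = 5; profit = -£47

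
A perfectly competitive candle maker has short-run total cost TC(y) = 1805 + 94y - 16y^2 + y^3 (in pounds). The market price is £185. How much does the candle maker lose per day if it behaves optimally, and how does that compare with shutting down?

Profit = -£115 at y = 13

AVC = 94 - 16y + y^2 has its minimum £30 at y = 8; price £185 clears that bar, so the firm operates.
With MC = 94 - 32y + 3y^2, P = MC on the upward-sloping part at y* = 13.
TR = 185·13 = 2405. TC = 1805 + 715 = 2520. Profit = 2405 − 2520 = -£115.
By producing, the firm covers all variable cost plus £1690 of fixed cost; shutting down would lose the full £1805.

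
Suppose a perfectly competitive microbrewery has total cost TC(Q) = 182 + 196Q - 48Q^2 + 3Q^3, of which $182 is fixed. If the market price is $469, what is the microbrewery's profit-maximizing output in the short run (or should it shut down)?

Strip out fixed cost: VC = 196Q - 48Q^2 + 3Q^3. Then AVC = 196 - 48Q + 3Q^2 and MC = 196 - 96Q + 9Q^2.
AVC hits its minimum where MC = AVC, at Q = 8, giving min AVC = 196 - 48·8 + 3·8^2 = $4.
P = $469 exceeds min AVC = $4, so the firm stays open.
P = MC gives -273 - 96Q + 9Q^2 = 0, with roots -7/3 and 13. Take the larger (rising MC): Q* = 13.
Check: AVC at Q = 13 is $79 ≤ P, so revenue covers variable cost.
Profit = P·Q − TC = 469·13 − 1209 = $4888.

Produce at Q = 13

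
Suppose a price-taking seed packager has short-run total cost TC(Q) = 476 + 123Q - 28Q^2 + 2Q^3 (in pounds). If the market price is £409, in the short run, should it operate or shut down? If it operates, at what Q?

Produce at Q = 13

From TC, MC = TC'(Q) = 123 - 56Q + 6Q^2 and AVC = VC/Q = 123 - 28Q + 2Q^2.
The AVC parabola has its vertex at Q = 28/4 = 7, where AVC = 123 - 28·7 + 2·7^2 = £25.
Because £409 ≥ £25, revenue can cover variable cost; the firm operates.
P = MC gives -286 - 56Q + 6Q^2 = 0, with roots -11/3 and 13. Take the larger (rising MC): Q* = 13.
Check: AVC at Q = 13 is £97 ≤ P, so revenue covers variable cost.
Profit = P·Q − TC = 409·13 − 1737 = £3580.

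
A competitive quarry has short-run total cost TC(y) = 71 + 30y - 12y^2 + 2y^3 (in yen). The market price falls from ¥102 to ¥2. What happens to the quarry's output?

AVC = 30 - 12y + 2y^2, minimized at y = 3 where min AVC = ¥12. MC = 30 - 24y + 6y^2.
With P = ¥102 above the shutdown price, P = MC gives y = 6.
At P = ¥2 < min AVC = ¥12, price no longer covers variable cost at any output, so the firm shuts down: y = 0.

Output falls from 6 to 0 (the firm shuts down)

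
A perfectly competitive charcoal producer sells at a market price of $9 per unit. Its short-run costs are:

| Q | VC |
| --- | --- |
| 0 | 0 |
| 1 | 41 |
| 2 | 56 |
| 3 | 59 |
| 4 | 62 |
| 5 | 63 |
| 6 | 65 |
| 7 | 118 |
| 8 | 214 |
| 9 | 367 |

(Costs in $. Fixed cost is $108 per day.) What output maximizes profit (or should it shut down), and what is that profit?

Profit at each row (π = 9Q − TC): Q=0: -108; Q=1: -140; Q=2: -146; Q=3: -140; Q=4: -134; Q=5: -126; Q=6: -119; Q=7: -163; Q=8: -250; Q=9: -394.
Profit is highest at Q = 0. Equivalently, the lowest AVC in the table is 65/6 ≈ $10.83 at Q = 6, and P = $9 falls below it — price never covers variable cost, so the firm shuts down and loses only its fixed cost.

Q = 0 (shut down); profit = -$108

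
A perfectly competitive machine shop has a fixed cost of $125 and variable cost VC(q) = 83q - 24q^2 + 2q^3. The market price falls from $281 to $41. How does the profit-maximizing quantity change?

Output falls from 11 to 7

MC = 83 - 48q + 6q^2; the shutdown threshold is min AVC = $11 (at q = 6).
At P = $281 ≥ min AVC, set P = MC on the rising branch: q = 11.
At P = $41 ≥ min AVC, set P = MC: q = 7. The firm stays open but cuts output.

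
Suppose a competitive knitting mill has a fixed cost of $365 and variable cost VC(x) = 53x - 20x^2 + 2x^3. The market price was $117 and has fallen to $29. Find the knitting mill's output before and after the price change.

Output falls from 8 to 6

MC = 53 - 40x + 6x^2; the shutdown threshold is min AVC = $3 (at x = 5).
At P = $117 ≥ min AVC, set P = MC on the rising branch: x = 8.
At P = $29 ≥ min AVC, set P = MC: x = 6. The firm stays open but cuts output.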